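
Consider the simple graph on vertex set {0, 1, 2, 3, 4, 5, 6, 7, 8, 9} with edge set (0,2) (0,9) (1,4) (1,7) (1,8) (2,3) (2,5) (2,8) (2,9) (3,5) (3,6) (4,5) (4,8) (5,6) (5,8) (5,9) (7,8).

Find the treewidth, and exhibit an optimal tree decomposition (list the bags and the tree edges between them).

Treewidth 2.
One such decomposition:
Bags: B1 = {2, 5, 8}  B2 = {4, 5, 8}  B3 = {2, 3, 5}  B4 = {2, 5, 9}  B5 = {0, 2, 9}  B6 = {3, 5, 6}  B7 = {1, 4, 8}  B8 = {1, 7, 8}
Tree: B1–B2, B1–B3, B3–B4, B4–B5, B3–B6, B2–B7, B7–B8

Each bag holds 3 vertices, so the decomposition has width 2, which upper-bounds the treewidth. For the lower bound, the 3 vertices {0, 2, 9} are pairwise adjacent, and any tree decomposition puts a clique entirely inside one bag — forcing width ≥ 2. The upper and lower bounds meet at 2, so that is the treewidth.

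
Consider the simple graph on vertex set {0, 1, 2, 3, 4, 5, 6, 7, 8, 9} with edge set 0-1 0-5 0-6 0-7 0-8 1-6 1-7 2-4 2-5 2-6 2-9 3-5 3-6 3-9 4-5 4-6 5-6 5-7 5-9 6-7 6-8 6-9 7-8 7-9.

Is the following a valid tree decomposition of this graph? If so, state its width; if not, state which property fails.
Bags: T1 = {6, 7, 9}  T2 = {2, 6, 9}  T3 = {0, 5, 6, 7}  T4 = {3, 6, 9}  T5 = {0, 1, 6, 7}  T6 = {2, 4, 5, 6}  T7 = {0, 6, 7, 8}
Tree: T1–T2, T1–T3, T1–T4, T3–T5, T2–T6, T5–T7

A tree decomposition must satisfy three properties: every vertex lies in some bag; for every edge, both endpoints lie together in some bag; and for every vertex, the bags containing it form a connected subtree. Here edge (5,9) lies in no bag, so the decomposition is invalid.

No — edge (5,9) lies in no bag.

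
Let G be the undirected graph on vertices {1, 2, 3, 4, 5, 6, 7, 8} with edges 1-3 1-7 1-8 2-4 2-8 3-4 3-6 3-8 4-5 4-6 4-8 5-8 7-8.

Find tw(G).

2

A width-2 tree decomposition is:
Bags: B1 = {1, 3, 8}  B2 = {3, 4, 8}  B3 = {3, 4, 6}  B4 = {2, 4, 8}  B5 = {4, 5, 8}  B6 = {1, 7, 8}
Tree: B1–B2, B2–B3, B2–B4, B4–B5, B1–B6
Each bag holds 3 vertices, so the decomposition has width 2, which upper-bounds the treewidth. Conversely, {1, 3, 8} is a clique of size 3, and the vertices of any clique must share a bag in every tree decomposition; so some bag has ≥ 3 vertices and tw(G) ≥ 2. Therefore the treewidth is 2.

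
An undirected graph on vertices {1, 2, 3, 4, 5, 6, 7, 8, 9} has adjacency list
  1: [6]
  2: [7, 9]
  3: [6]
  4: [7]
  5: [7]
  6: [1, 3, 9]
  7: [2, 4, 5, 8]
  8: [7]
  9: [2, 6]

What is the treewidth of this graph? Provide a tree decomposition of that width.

Treewidth 1.
One optimal decomposition is:
Bags: B1 = {6, 9}  B2 = {1, 6}  B3 = {2, 9}  B4 = {3, 6}  B5 = {2, 7}  B6 = {5, 7}  B7 = {4, 7}  B8 = {7, 8}
Tree: B1–B2, B1–B3, B1–B4, B3–B5, B5–B6, B6–B7, B7–B8

Each bag holds 2 vertices, so the decomposition has width 1, which upper-bounds the treewidth. G has an edge, so its treewidth is at least 1. The upper and lower bounds meet at 1, so that is the treewidth.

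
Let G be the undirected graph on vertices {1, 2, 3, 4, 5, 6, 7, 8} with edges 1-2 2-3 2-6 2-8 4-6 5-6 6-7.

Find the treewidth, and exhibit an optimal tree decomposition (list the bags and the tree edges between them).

Every bag has size at most 2, so the width is 2 − 1 = 1 and tw(G) ≤ 1. G has an edge, so its treewidth is at least 1. Therefore the treewidth is 1.

Treewidth 1.
One such decomposition:
Bags: B1 = {2, 6}  B2 = {6, 7}  B3 = {1, 2}  B4 = {2, 8}  B5 = {4, 6}  B6 = {2, 3}  B7 = {5, 6}
Tree: B1–B2, B1–B3, B3–B4, B1–B5, B3–B6, B2–B7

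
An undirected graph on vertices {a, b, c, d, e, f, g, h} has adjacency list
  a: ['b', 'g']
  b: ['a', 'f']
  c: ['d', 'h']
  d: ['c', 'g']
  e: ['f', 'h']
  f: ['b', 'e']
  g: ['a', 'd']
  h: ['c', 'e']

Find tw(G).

A width-2 tree decomposition is:
Bags: B1 = {a, b, f}  B2 = {a, e, f}  B3 = {a, e, h}  B4 = {a, c, h}  B5 = {a, c, d}  B6 = {a, d, g}
Tree: B1–B2, B2–B3, B3–B4, B4–B5, B5–B6
Every bag has size at most 3, so the width is 3 − 1 = 2 and tw(G) ≤ 2. Since a–b–f–e–h–c–d–g–a is a cycle in G, G is not acyclic. Forests are exactly the graphs of treewidth ≤ 1, so tw(G) ≥ 2. Combining the bounds, tw(G) = 2.

2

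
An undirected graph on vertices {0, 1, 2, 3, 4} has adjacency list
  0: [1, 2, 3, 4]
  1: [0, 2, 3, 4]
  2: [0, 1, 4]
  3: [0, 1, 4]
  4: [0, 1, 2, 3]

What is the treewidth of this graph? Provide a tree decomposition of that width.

Every bag has size at most 4, so the width is 4 − 1 = 3 and tw(G) ≤ 3. On the other hand G contains the 4-clique {0, 1, 2, 4}. A clique must lie in a single bag of any decomposition, so no decomposition can have width below 3. The upper and lower bounds meet at 3, so that is the treewidth.

Treewidth 3.
One such decomposition:
Bags: B1 = {0, 1, 2, 4}  B2 = {0, 1, 3, 4}
Tree: B1–B2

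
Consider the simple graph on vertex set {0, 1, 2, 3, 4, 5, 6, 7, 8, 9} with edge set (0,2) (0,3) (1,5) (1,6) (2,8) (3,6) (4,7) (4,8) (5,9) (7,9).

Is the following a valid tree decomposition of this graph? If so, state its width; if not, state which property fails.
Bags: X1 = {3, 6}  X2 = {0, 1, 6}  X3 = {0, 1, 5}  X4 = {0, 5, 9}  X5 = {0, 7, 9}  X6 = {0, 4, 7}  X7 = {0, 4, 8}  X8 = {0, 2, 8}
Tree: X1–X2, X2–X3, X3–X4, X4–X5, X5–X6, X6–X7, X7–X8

No — edge (0,3) lies in no bag.

A tree decomposition must satisfy three properties: every vertex lies in some bag; for every edge, both endpoints lie together in some bag; and for every vertex, the bags containing it form a connected subtree. Here edge (0,3) lies in no bag, so the decomposition is invalid.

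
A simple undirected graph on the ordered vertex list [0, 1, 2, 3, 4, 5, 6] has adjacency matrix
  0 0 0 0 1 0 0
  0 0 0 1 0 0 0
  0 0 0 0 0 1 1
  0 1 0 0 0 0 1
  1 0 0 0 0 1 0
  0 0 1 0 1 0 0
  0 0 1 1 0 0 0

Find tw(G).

A width-1 tree decomposition is:
Bags: B1 = {1, 3}  B2 = {3, 6}  B3 = {2, 6}  B4 = {2, 5}  B5 = {4, 5}  B6 = {0, 4}
Tree: B1–B2, B2–B3, B3–B4, B4–B5, B5–B6
Each bag holds 2 vertices, so the decomposition has width 1, which upper-bounds the treewidth. Since G has at least one edge (e.g. 1–3), it is not an edgeless graph, so tw(G) ≥ 1. The upper and lower bounds meet at 1, so that is the treewidth.

1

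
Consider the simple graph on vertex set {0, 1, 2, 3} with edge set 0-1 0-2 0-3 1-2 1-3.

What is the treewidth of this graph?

2

A width-2 tree decomposition is:
Bags: B1 = {0, 1, 3}  B2 = {0, 1, 2}
Tree: B1–B2
The largest bag has 3 vertices, giving width 2; this decomposition certifies tw(G) ≤ 2. For the lower bound, the 3 vertices {0, 1, 2} are pairwise adjacent, and any tree decomposition puts a clique entirely inside one bag — forcing width ≥ 2. Therefore the treewidth is 2.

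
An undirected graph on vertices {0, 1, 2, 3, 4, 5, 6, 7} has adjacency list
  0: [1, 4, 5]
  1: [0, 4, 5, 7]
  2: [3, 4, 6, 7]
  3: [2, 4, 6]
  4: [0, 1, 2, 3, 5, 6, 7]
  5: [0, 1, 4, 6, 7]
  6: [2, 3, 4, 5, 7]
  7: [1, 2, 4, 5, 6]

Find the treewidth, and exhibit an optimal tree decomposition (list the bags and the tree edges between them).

Treewidth 3.
One optimal decomposition is:
Bags: B1 = {4, 5, 6, 7}  B2 = {2, 4, 6, 7}  B3 = {1, 4, 5, 7}  B4 = {0, 1, 4, 5}  B5 = {2, 3, 4, 6}
Tree: B1–B2, B1–B3, B3–B4, B2–B5

Every bag has size at most 4, so the width is 4 − 1 = 3 and tw(G) ≤ 3. Conversely, {2, 3, 4, 6} is a clique of size 4, and the vertices of any clique must share a bag in every tree decomposition; so some bag has ≥ 4 vertices and tw(G) ≥ 3. Therefore the treewidth is 3.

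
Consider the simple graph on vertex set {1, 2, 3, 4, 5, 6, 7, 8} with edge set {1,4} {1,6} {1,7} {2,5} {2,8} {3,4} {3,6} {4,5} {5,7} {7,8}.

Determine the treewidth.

2

A width-2 tree decomposition is:
Bags: B1 = {2, 5, 8}  B2 = {5, 7, 8}  B3 = {4, 5, 7}  B4 = {1, 4, 7}  B5 = {1, 3, 4}  B6 = {1, 3, 6}
Tree: B1–B2, B2–B3, B3–B4, B4–B5, B5–B6
The largest bag has 3 vertices, giving width 2; this decomposition certifies tw(G) ≤ 2. For the lower bound, G contains the cycle 2–8–7–5–2, so G is not a forest; only forests have treewidth ≤ 1, hence tw(G) ≥ 2. Combining the bounds, tw(G) = 2.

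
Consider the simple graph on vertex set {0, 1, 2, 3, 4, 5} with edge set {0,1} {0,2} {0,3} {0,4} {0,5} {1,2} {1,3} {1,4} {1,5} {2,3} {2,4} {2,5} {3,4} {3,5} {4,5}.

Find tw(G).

A width-5 tree decomposition is:
Bags: B1 = {0, 1, 2, 3, 4, 5}
Tree: (single bag)
A single bag containing all 6 vertices is trivially a valid decomposition of width 5. Conversely, {0, 1, 2, 3, 4, 5} is a clique of size 6, and the vertices of any clique must share a bag in every tree decomposition; so some bag has ≥ 6 vertices and tw(G) ≥ 5. The upper and lower bounds meet at 5, so that is the treewidth.

5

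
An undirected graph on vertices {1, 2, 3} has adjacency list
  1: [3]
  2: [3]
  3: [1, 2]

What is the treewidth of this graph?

A width-1 tree decomposition is:
Bags: B1 = {1, 3}  B2 = {2, 3}
Tree: B1–B2
Every bag has size at most 2, so the width is 2 − 1 = 1 and tw(G) ≤ 1. G has an edge, so its treewidth is at least 1. Therefore the treewidth is 1.

1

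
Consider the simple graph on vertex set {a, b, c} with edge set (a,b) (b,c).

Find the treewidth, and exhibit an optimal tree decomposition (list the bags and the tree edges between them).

Treewidth 1.
One optimal decomposition is:
Bags: B1 = {b, c}  B2 = {a, b}
Tree: B1–B2

The largest bag has 2 vertices, giving width 1; this decomposition certifies tw(G) ≤ 1. Since G has at least one edge (e.g. c–b), it is not an edgeless graph, so tw(G) ≥ 1. Combining the bounds, tw(G) = 1.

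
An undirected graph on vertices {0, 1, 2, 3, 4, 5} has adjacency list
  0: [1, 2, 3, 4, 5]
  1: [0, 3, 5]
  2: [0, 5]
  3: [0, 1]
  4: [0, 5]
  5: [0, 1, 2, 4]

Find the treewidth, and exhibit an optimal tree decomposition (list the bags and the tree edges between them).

Each bag holds 3 vertices, so the decomposition has width 2, which upper-bounds the treewidth. On the other hand G contains the 3-clique {0, 1, 3}. A clique must lie in a single bag of any decomposition, so no decomposition can have width below 2. Therefore the treewidth is 2.

Treewidth 2.
Bags: B1 = {0, 1, 5}  B2 = {0, 4, 5}  B3 = {0, 2, 5}  B4 = {0, 1, 3}
Tree: B1–B2, B2–B3, B1–B4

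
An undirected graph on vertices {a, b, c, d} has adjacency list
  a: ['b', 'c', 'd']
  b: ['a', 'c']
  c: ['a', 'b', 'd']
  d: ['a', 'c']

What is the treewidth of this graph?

2

A width-2 tree decomposition is:
Bags: B1 = {a, b, c}  B2 = {a, c, d}
Tree: B1–B2
The largest bag has 3 vertices, giving width 2; this decomposition certifies tw(G) ≤ 2. On the other hand G contains the 3-clique {a, c, d}. A clique must lie in a single bag of any decomposition, so no decomposition can have width below 2. Therefore the treewidth is 2.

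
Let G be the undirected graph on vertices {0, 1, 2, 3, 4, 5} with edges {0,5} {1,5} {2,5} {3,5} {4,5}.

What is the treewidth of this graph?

1

A width-1 tree decomposition is:
Bags: B1 = {4, 5}  B2 = {3, 5}  B3 = {0, 5}  B4 = {1, 5}  B5 = {2, 5}
Tree: B1–B2, B2–B3, B1–B4, B1–B5
The largest bag has 2 vertices, giving width 1; this decomposition certifies tw(G) ≤ 1. Since G has at least one edge (e.g. 4–5), it is not an edgeless graph, so tw(G) ≥ 1. Therefore the treewidth is 1.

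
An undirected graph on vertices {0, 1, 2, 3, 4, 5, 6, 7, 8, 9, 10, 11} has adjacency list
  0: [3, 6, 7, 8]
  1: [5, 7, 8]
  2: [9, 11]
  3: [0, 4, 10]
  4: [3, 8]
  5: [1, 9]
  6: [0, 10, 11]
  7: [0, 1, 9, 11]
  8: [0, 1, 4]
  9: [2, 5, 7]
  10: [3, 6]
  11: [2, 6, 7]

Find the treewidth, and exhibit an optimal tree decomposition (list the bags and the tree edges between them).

Treewidth 3.
One such decomposition:
Bags: B1 = {1, 2, 5, 9}  B2 = {1, 2, 7, 9}  B3 = {1, 2, 7, 11}  B4 = {1, 7, 8, 11}  B5 = {0, 7, 8, 11}  B6 = {0, 6, 8, 11}  B7 = {0, 4, 6, 8}  B8 = {0, 3, 4, 6}  B9 = {3, 4, 6, 10}
Tree: B1–B2, B2–B3, B3–B4, B4–B5, B5–B6, B6–B7, B7–B8, B8–B9

Every bag has size at most 4, so the width is 4 − 1 = 3 and tw(G) ≤ 3. For the lower bound: the 4 vertex sets {2,5,9}, {1}, {7}, {0,6,8,11} are disjoint, each induces a connected subgraph, and every pair is joined by at least one edge of G. Contracting each set to a single vertex therefore yields K_{4} as a minor, and since treewidth is minor-monotone, tw(G) ≥ tw(K_{4}) = 3. Therefore the treewidth is 3.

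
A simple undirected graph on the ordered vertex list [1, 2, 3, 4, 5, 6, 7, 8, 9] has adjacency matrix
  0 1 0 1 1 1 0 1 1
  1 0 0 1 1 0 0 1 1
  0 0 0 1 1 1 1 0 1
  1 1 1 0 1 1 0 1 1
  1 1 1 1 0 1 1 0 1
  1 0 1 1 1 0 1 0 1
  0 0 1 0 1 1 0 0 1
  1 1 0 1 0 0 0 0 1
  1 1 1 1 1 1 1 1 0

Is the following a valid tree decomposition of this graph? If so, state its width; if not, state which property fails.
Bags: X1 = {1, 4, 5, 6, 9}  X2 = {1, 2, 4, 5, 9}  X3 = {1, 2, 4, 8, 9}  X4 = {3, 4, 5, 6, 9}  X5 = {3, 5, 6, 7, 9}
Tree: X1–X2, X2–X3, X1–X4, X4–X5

Yes; width 4.

Vertex coverage: the bags together contain {1, 2, 3, 4, 5, 6, 7, 8, 9}, the full vertex set. Edge coverage: each edge of G has both endpoints in at least one bag. Running intersection: for every vertex, the bags containing it form a connected subtree. All three properties hold, so this is a valid tree decomposition of width max|bag| − 1 = 4, and hence tw(G) ≤ 4.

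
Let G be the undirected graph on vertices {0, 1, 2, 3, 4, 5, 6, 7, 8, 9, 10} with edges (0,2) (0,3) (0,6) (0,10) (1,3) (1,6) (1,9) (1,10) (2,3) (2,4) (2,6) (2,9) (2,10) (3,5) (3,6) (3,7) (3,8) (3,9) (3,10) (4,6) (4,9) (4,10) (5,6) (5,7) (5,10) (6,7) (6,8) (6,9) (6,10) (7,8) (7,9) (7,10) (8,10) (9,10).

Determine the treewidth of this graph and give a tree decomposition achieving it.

Treewidth 4.
One optimal decomposition is:
Bags: B1 = {1, 3, 6, 9, 10}  B2 = {3, 6, 7, 9, 10}  B3 = {3, 6, 7, 8, 10}  B4 = {2, 3, 6, 9, 10}  B5 = {2, 4, 6, 9, 10}  B6 = {0, 2, 3, 6, 10}  B7 = {3, 5, 6, 7, 10}
Tree: B1–B2, B2–B3, B1–B4, B4–B5, B4–B6, B3–B7

The largest bag has 5 vertices, giving width 4; this decomposition certifies tw(G) ≤ 4. Conversely, {0, 2, 3, 6, 10} is a clique of size 5, and the vertices of any clique must share a bag in every tree decomposition; so some bag has ≥ 5 vertices and tw(G) ≥ 4. Therefore the treewidth is 4.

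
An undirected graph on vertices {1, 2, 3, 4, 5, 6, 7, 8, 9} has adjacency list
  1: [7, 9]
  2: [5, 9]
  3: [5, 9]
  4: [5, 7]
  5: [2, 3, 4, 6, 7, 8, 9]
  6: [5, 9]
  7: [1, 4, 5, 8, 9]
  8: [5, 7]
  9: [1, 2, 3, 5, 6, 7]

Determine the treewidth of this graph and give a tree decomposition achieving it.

Treewidth 2.
One such decomposition:
Bags: B1 = {5, 7, 9}  B2 = {1, 7, 9}  B3 = {3, 5, 9}  B4 = {4, 5, 7}  B5 = {5, 7, 8}  B6 = {5, 6, 9}  B7 = {2, 5, 9}
Tree: B1–B2, B1–B3, B1–B4, B1–B5, B1–B6, B6–B7

The largest bag has 3 vertices, giving width 2; this decomposition certifies tw(G) ≤ 2. Conversely, {1, 7, 9} is a clique of size 3, and the vertices of any clique must share a bag in every tree decomposition; so some bag has ≥ 3 vertices and tw(G) ≥ 2. Therefore the treewidth is 2.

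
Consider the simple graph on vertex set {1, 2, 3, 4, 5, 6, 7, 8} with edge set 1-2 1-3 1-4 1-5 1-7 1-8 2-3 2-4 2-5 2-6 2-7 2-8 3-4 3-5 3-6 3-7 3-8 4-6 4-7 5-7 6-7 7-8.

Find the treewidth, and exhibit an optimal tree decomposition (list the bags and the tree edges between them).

Treewidth 4.
One optimal decomposition is:
Bags: B1 = {1, 2, 3, 5, 7}  B2 = {1, 2, 3, 4, 7}  B3 = {2, 3, 4, 6, 7}  B4 = {1, 2, 3, 7, 8}
Tree: B1–B2, B2–B3, B2–B4

Each bag holds 5 vertices, so the decomposition has width 4, which upper-bounds the treewidth. Conversely, {1, 2, 3, 7, 8} is a clique of size 5, and the vertices of any clique must share a bag in every tree decomposition; so some bag has ≥ 5 vertices and tw(G) ≥ 4. Hence tw(G) = 4 exactly.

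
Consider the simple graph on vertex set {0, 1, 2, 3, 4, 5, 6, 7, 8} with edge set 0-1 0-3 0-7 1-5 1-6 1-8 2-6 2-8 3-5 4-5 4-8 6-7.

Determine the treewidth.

A width-3 tree decomposition is:
Bags: B1 = {2, 4, 6, 8}  B2 = {1, 4, 6, 8}  B3 = {1, 4, 5, 6}  B4 = {1, 5, 6, 7}  B5 = {0, 1, 5, 7}  B6 = {0, 3, 5, 7}
Tree: B1–B2, B2–B3, B3–B4, B4–B5, B5–B6
The largest bag has 4 vertices, giving width 3; this decomposition certifies tw(G) ≤ 3. For the lower bound: the 4 vertex sets {2,4,8}, {6}, {1}, {0,3,5,7} are disjoint, each induces a connected subgraph, and every pair is joined by at least one edge of G. Contracting each set to a single vertex therefore yields K_{4} as a minor, and since treewidth is minor-monotone, tw(G) ≥ tw(K_{4}) = 3. Therefore the treewidth is 3.

3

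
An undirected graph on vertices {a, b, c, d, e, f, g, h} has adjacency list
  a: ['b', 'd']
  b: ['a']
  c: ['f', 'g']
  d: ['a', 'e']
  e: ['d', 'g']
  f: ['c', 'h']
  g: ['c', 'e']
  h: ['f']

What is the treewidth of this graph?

1

A width-1 tree decomposition is:
Bags: B1 = {f, h}  B2 = {c, f}  B3 = {c, g}  B4 = {e, g}  B5 = {d, e}  B6 = {a, d}  B7 = {a, b}
Tree: B1–B2, B2–B3, B3–B4, B4–B5, B5–B6, B6–B7
Each bag holds 2 vertices, so the decomposition has width 1, which upper-bounds the treewidth. Since G has at least one edge (e.g. h–f), it is not an edgeless graph, so tw(G) ≥ 1. The upper and lower bounds meet at 1, so that is the treewidth.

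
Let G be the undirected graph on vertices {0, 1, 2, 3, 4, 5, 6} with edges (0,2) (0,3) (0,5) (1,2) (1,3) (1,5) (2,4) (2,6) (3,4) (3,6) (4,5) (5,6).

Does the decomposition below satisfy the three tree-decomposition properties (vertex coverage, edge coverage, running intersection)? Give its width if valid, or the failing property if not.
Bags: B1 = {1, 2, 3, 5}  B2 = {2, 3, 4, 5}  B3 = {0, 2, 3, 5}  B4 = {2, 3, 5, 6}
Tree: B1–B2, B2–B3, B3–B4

Yes; width 3.

Every vertex of G appears in some bag (union = {0, 1, 2, 3, 4, 5, 6}); every edge is covered by a bag; and for each vertex v the set of bags containing v is connected in the bag tree. The decomposition is therefore valid. The largest bag has 4 vertices, so the width is 3.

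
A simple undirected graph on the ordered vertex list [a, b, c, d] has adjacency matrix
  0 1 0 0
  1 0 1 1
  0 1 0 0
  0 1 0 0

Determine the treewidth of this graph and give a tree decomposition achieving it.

Every bag has size at most 2, so the width is 2 − 1 = 1 and tw(G) ≤ 1. Since G has at least one edge (e.g. b–a), it is not an edgeless graph, so tw(G) ≥ 1. Combining the bounds, tw(G) = 1.

Treewidth 1.
Bags: B1 = {a, b}  B2 = {b, c}  B3 = {b, d}
Tree: B1–B2, B2–B3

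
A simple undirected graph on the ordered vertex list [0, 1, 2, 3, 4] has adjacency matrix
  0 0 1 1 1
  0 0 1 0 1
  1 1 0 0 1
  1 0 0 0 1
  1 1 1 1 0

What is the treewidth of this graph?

2

A width-2 tree decomposition is:
Bags: B1 = {0, 3, 4}  B2 = {0, 2, 4}  B3 = {1, 2, 4}
Tree: B1–B2, B2–B3
The largest bag has 3 vertices, giving width 2; this decomposition certifies tw(G) ≤ 2. For the lower bound, the 3 vertices {0, 2, 4} are pairwise adjacent, and any tree decomposition puts a clique entirely inside one bag — forcing width ≥ 2. Therefore the treewidth is 2.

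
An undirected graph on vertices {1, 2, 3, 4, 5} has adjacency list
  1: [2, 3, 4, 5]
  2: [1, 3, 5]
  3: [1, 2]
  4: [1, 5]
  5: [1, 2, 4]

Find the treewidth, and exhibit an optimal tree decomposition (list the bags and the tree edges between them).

Each bag holds 3 vertices, so the decomposition has width 2, which upper-bounds the treewidth. On the other hand G contains the 3-clique {1, 2, 3}. A clique must lie in a single bag of any decomposition, so no decomposition can have width below 2. Therefore the treewidth is 2.

Treewidth 2.
One optimal decomposition is:
Bags: B1 = {1, 2, 5}  B2 = {1, 2, 3}  B3 = {1, 4, 5}
Tree: B1–B2, B1–B3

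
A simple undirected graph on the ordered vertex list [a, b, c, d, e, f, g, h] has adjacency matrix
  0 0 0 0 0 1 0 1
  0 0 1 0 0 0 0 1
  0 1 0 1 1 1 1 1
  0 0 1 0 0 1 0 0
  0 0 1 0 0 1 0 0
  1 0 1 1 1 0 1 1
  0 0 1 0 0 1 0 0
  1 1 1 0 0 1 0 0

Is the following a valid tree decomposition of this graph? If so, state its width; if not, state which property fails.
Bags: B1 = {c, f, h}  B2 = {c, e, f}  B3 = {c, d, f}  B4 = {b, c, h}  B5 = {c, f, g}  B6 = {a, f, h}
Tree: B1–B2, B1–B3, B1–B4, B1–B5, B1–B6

Yes; width 2.

Every vertex of G appears in some bag (union = {a, b, c, d, e, f, g, h}); every edge is covered by a bag; and for each vertex v the set of bags containing v is connected in the bag tree. The decomposition is therefore valid. The largest bag has 3 vertices, so the width is 2.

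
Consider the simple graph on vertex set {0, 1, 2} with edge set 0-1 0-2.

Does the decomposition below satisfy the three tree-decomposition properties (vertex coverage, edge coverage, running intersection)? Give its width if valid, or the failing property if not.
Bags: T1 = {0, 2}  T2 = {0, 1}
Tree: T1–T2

Checking the three conditions: (i) the bags cover all of {0, 1, 2}; (ii) for each edge, some bag contains both endpoints; (iii) the bags containing any fixed vertex form a subtree. All hold, so the decomposition is valid with width 2 − 1 = 1.

Yes; width 1.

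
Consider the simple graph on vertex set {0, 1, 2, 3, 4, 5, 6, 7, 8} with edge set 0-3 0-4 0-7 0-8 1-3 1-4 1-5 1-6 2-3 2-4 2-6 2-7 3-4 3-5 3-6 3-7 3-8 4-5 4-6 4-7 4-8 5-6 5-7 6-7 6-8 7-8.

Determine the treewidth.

A width-4 tree decomposition is:
Bags: B1 = {2, 3, 4, 6, 7}  B2 = {3, 4, 5, 6, 7}  B3 = {1, 3, 4, 5, 6}  B4 = {3, 4, 6, 7, 8}  B5 = {0, 3, 4, 7, 8}
Tree: B1–B2, B2–B3, B2–B4, B4–B5
Every bag has size at most 5, so the width is 5 − 1 = 4 and tw(G) ≤ 4. On the other hand G contains the 5-clique {0, 3, 4, 7, 8}. A clique must lie in a single bag of any decomposition, so no decomposition can have width below 4. Hence tw(G) = 4 exactly.

4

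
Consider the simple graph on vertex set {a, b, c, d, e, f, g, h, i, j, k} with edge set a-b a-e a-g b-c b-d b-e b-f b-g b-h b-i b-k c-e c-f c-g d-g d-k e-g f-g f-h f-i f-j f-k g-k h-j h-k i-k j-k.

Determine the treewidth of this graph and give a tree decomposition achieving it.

Treewidth 3.
Bags: B1 = {b, f, i, k}  B2 = {b, f, g, k}  B3 = {b, f, h, k}  B4 = {b, c, f, g}  B5 = {f, h, j, k}  B6 = {b, c, e, g}  B7 = {b, d, g, k}  B8 = {a, b, e, g}
Tree: B1–B2, B1–B3, B2–B4, B3–B5, B4–B6, B2–B7, B6–B8

Each bag holds 4 vertices, so the decomposition has width 3, which upper-bounds the treewidth. On the other hand G contains the 4-clique {f, h, j, k}. A clique must lie in a single bag of any decomposition, so no decomposition can have width below 3. Combining the bounds, tw(G) = 3.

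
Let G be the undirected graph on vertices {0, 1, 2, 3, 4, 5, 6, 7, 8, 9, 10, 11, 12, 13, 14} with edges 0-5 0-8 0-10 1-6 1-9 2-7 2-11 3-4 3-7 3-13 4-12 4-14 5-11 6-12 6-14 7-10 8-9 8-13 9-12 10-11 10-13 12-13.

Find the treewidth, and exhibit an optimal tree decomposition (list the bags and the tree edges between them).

Treewidth 3.
Bags: B1 = {0, 2, 5, 11}  B2 = {0, 2, 10, 11}  B3 = {0, 2, 7, 10}  B4 = {0, 7, 8, 10}  B5 = {7, 8, 10, 13}  B6 = {3, 7, 8, 13}  B7 = {3, 8, 9, 13}  B8 = {3, 9, 12, 13}  B9 = {3, 4, 9, 12}  B10 = {1, 4, 9, 12}  B11 = {1, 4, 6, 12}  B12 = {1, 4, 6, 14}
Tree: B1–B2, B2–B3, B3–B4, B4–B5, B5–B6, B6–B7, B7–B8, B8–B9, B9–B10, B10–B11, B11–B12

Each bag holds 4 vertices, so the decomposition has width 3, which upper-bounds the treewidth. For the lower bound: the 4 vertex sets {2,5,11}, {0}, {10}, {3,7,8,13} are disjoint, each induces a connected subgraph, and every pair is joined by at least one edge of G. Contracting each set to a single vertex therefore yields K_{4} as a minor, and since treewidth is minor-monotone, tw(G) ≥ tw(K_{4}) = 3. Therefore the treewidth is 3.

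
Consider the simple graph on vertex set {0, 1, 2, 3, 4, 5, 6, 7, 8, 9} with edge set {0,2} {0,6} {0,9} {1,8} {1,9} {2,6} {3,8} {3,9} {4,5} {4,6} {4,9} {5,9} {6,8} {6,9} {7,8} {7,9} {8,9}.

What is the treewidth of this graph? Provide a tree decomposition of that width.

Treewidth 2.
One such decomposition:
Bags: B1 = {6, 8, 9}  B2 = {3, 8, 9}  B3 = {0, 6, 9}  B4 = {7, 8, 9}  B5 = {0, 2, 6}  B6 = {1, 8, 9}  B7 = {4, 6, 9}  B8 = {4, 5, 9}
Tree: B1–B2, B1–B3, B1–B4, B3–B5, B2–B6, B3–B7, B7–B8

Each bag holds 3 vertices, so the decomposition has width 2, which upper-bounds the treewidth. For the lower bound, the 3 vertices {0, 6, 9} are pairwise adjacent, and any tree decomposition puts a clique entirely inside one bag — forcing width ≥ 2. Therefore the treewidth is 2.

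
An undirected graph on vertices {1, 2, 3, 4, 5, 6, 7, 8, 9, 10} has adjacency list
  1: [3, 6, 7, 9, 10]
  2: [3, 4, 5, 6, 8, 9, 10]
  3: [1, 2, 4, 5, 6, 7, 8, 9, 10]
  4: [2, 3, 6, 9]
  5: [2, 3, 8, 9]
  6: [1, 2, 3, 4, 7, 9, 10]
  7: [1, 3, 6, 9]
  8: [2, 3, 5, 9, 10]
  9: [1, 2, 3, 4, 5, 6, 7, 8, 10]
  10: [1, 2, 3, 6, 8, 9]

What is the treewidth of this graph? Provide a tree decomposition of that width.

Each bag holds 5 vertices, so the decomposition has width 4, which upper-bounds the treewidth. For the lower bound, the 5 vertices {1, 3, 6, 9, 10} are pairwise adjacent, and any tree decomposition puts a clique entirely inside one bag — forcing width ≥ 4. Therefore the treewidth is 4.

Treewidth 4.
One such decomposition:
Bags: B1 = {1, 3, 6, 9, 10}  B2 = {2, 3, 6, 9, 10}  B3 = {2, 3, 8, 9, 10}  B4 = {1, 3, 6, 7, 9}  B5 = {2, 3, 4, 6, 9}  B6 = {2, 3, 5, 8, 9}
Tree: B1–B2, B2–B3, B1–B4, B2–B5, B3–B6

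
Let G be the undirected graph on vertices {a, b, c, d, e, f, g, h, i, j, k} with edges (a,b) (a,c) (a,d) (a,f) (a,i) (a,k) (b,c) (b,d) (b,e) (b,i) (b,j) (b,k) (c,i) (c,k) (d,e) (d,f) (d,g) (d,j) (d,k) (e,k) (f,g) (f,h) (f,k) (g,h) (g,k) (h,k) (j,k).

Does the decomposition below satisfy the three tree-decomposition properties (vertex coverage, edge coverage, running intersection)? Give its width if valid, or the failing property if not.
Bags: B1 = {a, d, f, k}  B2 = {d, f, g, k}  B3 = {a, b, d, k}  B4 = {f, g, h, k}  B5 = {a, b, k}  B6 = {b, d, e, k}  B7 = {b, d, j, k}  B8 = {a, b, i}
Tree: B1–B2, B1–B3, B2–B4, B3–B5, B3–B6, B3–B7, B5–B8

A tree decomposition must satisfy three properties: every vertex lies in some bag; for every edge, both endpoints lie together in some bag; and for every vertex, the bags containing it form a connected subtree. Here vertex c appears in no bag, so the decomposition is invalid.

No — vertex c appears in no bag.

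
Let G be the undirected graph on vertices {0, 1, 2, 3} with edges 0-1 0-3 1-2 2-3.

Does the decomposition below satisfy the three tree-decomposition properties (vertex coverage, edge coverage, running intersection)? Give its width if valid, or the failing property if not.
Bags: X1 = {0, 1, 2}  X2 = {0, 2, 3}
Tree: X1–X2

Yes; width 2.

Every vertex of G appears in some bag (union = {0, 1, 2, 3}); every edge is covered by a bag; and for each vertex v the set of bags containing v is connected in the bag tree. The decomposition is therefore valid. The largest bag has 3 vertices, so the width is 2.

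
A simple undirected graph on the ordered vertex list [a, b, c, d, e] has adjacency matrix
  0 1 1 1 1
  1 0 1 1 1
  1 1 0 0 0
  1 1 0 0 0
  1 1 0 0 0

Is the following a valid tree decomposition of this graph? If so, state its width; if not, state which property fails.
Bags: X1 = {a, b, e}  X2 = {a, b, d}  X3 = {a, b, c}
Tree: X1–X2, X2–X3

Vertex coverage: the bags together contain {a, b, c, d, e}, the full vertex set. Edge coverage: each edge of G has both endpoints in at least one bag. Running intersection: for every vertex, the bags containing it form a connected subtree. All three properties hold, so this is a valid tree decomposition of width max|bag| − 1 = 2, and hence tw(G) ≤ 2.

Yes; width 2.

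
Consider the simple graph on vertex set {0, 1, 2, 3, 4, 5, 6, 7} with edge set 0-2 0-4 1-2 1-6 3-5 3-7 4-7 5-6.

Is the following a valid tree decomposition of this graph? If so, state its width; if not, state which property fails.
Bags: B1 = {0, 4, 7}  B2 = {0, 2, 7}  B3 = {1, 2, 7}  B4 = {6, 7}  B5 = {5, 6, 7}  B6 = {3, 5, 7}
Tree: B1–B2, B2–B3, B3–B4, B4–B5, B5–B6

No — edge (1,6) lies in no bag.

A tree decomposition must satisfy three properties: every vertex lies in some bag; for every edge, both endpoints lie together in some bag; and for every vertex, the bags containing it form a connected subtree. Here edge (1,6) lies in no bag, so the decomposition is invalid.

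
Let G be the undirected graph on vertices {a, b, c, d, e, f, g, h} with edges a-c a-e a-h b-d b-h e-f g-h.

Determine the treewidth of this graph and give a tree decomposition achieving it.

Each bag holds 2 vertices, so the decomposition has width 1, which upper-bounds the treewidth. Since G has at least one edge (e.g. a–c), it is not an edgeless graph, so tw(G) ≥ 1. The upper and lower bounds meet at 1, so that is the treewidth.

Treewidth 1.
One optimal decomposition is:
Bags: B1 = {a, c}  B2 = {a, h}  B3 = {g, h}  B4 = {b, h}  B5 = {a, e}  B6 = {e, f}  B7 = {b, d}
Tree: B1–B2, B2–B3, B2–B4, B2–B5, B5–B6, B4–B7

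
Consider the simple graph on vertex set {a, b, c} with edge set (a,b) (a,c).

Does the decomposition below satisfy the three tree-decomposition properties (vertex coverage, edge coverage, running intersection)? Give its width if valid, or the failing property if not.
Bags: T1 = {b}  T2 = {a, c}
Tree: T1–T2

A tree decomposition must satisfy three properties: every vertex lies in some bag; for every edge, both endpoints lie together in some bag; and for every vertex, the bags containing it form a connected subtree. Here edge (a,b) lies in no bag, so the decomposition is invalid.

No — edge (a,b) lies in no bag.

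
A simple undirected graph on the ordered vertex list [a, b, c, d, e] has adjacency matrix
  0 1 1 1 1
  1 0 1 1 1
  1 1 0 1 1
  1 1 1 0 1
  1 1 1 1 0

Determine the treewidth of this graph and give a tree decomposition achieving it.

Treewidth 4.
Bags: B1 = {a, b, c, d, e}
Tree: (single bag)

A single bag containing all 5 vertices is trivially a valid decomposition of width 4. For the lower bound, the 5 vertices {a, b, c, d, e} are pairwise adjacent, and any tree decomposition puts a clique entirely inside one bag — forcing width ≥ 4. The upper and lower bounds meet at 4, so that is the treewidth.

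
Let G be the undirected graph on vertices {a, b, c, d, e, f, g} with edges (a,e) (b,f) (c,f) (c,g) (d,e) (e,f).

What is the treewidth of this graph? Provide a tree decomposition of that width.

Treewidth 1.
One optimal decomposition is:
Bags: B1 = {e, f}  B2 = {c, f}  B3 = {a, e}  B4 = {d, e}  B5 = {b, f}  B6 = {c, g}
Tree: B1–B2, B1–B3, B3–B4, B2–B5, B2–B6

Each bag holds 2 vertices, so the decomposition has width 1, which upper-bounds the treewidth. Since G has at least one edge (e.g. f–e), it is not an edgeless graph, so tw(G) ≥ 1. The upper and lower bounds meet at 1, so that is the treewidth.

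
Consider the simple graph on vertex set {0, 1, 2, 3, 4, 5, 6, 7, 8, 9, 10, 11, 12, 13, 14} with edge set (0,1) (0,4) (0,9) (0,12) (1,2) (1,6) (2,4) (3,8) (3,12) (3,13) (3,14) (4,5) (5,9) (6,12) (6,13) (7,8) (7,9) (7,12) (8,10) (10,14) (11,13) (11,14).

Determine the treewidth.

3

A width-3 tree decomposition is:
Bags: B1 = {10, 11, 13, 14}  B2 = {3, 10, 13, 14}  B3 = {3, 8, 10, 13}  B4 = {3, 6, 8, 13}  B5 = {3, 6, 8, 12}  B6 = {6, 7, 8, 12}  B7 = {1, 6, 7, 12}  B8 = {0, 1, 7, 12}  B9 = {0, 1, 7, 9}  B10 = {0, 1, 2, 9}  B11 = {0, 2, 4, 9}  B12 = {2, 4, 5, 9}
Tree: B1–B2, B2–B3, B3–B4, B4–B5, B5–B6, B6–B7, B7–B8, B8–B9, B9–B10, B10–B11, B11–B12
Each bag holds 4 vertices, so the decomposition has width 3, which upper-bounds the treewidth. For the lower bound: the 4 vertex sets {10,11,14}, {13}, {3}, {6,7,8,12} are disjoint, each induces a connected subgraph, and every pair is joined by at least one edge of G. Contracting each set to a single vertex therefore yields K_{4} as a minor, and since treewidth is minor-monotone, tw(G) ≥ tw(K_{4}) = 3. Combining the bounds, tw(G) = 3.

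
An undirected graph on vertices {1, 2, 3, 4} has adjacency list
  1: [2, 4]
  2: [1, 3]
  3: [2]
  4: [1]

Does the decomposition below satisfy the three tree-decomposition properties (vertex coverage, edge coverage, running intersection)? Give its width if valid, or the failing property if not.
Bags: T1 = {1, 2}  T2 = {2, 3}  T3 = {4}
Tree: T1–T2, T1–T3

No — edge (1,4) lies in no bag.

A tree decomposition must satisfy three properties: every vertex lies in some bag; for every edge, both endpoints lie together in some bag; and for every vertex, the bags containing it form a connected subtree. Here edge (1,4) lies in no bag, so the decomposition is invalid.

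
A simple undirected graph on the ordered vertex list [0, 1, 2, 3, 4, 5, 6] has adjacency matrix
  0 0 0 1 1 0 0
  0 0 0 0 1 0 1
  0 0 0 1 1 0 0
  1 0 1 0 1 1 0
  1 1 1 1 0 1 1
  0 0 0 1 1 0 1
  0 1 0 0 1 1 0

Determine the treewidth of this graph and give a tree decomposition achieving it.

The largest bag has 3 vertices, giving width 2; this decomposition certifies tw(G) ≤ 2. On the other hand G contains the 3-clique {1, 4, 6}. A clique must lie in a single bag of any decomposition, so no decomposition can have width below 2. Therefore the treewidth is 2.

Treewidth 2.
One such decomposition:
Bags: B1 = {4, 5, 6}  B2 = {3, 4, 5}  B3 = {2, 3, 4}  B4 = {1, 4, 6}  B5 = {0, 3, 4}
Tree: B1–B2, B2–B3, B1–B4, B2–B5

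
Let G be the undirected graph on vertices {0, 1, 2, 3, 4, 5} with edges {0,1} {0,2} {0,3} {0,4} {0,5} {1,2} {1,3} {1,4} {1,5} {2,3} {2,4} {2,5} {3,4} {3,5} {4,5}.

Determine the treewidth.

A width-5 tree decomposition is:
Bags: B1 = {0, 1, 2, 3, 4, 5}
Tree: (single bag)
With just one bag of size 6, the width is 6 − 1 = 5, so tw(G) ≤ 5. Conversely, {0, 1, 2, 3, 4, 5} is a clique of size 6, and the vertices of any clique must share a bag in every tree decomposition; so some bag has ≥ 6 vertices and tw(G) ≥ 5. Therefore the treewidth is 5.

5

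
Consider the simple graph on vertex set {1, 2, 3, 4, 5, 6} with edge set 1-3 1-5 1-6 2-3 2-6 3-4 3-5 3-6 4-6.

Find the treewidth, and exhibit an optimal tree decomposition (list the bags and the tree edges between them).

The largest bag has 3 vertices, giving width 2; this decomposition certifies tw(G) ≤ 2. For the lower bound, the 3 vertices {1, 3, 5} are pairwise adjacent, and any tree decomposition puts a clique entirely inside one bag — forcing width ≥ 2. Hence tw(G) = 2 exactly.

Treewidth 2.
One such decomposition:
Bags: B1 = {1, 3, 6}  B2 = {3, 4, 6}  B3 = {2, 3, 6}  B4 = {1, 3, 5}
Tree: B1–B2, B2–B3, B1–B4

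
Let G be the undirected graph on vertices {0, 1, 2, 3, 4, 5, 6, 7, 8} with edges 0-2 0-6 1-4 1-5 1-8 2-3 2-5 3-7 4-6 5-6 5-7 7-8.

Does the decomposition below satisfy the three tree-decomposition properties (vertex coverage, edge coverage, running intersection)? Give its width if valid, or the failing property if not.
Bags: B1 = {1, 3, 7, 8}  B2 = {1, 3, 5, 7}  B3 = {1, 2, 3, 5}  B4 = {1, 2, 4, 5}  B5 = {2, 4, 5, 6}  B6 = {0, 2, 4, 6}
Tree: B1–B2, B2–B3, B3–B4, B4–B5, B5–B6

Vertex coverage: the bags together contain {0, 1, 2, 3, 4, 5, 6, 7, 8}, the full vertex set. Edge coverage: each edge of G has both endpoints in at least one bag. Running intersection: for every vertex, the bags containing it form a connected subtree. All three properties hold, so this is a valid tree decomposition of width max|bag| − 1 = 3, and hence tw(G) ≤ 3.

Yes; width 3.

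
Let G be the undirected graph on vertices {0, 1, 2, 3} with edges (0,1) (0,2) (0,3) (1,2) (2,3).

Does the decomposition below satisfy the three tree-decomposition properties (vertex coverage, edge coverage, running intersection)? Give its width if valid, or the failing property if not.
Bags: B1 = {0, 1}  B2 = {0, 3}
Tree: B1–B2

No — vertex 2 appears in no bag.

A tree decomposition must satisfy three properties: every vertex lies in some bag; for every edge, both endpoints lie together in some bag; and for every vertex, the bags containing it form a connected subtree. Here vertex 2 appears in no bag, so the decomposition is invalid.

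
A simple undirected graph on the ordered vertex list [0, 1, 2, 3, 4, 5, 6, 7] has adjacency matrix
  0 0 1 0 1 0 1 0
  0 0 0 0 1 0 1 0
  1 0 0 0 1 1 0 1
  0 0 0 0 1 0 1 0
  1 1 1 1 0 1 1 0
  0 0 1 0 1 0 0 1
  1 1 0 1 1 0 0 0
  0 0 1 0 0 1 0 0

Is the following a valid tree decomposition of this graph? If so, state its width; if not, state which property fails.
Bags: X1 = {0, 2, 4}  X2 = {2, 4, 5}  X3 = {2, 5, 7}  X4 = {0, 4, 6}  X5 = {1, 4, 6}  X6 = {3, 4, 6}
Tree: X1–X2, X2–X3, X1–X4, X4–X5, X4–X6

Checking the three conditions: (i) the bags cover all of {0, 1, 2, 3, 4, 5, 6, 7}; (ii) for each edge, some bag contains both endpoints; (iii) the bags containing any fixed vertex form a subtree. All hold, so the decomposition is valid with width 3 − 1 = 2.

Yes; width 2.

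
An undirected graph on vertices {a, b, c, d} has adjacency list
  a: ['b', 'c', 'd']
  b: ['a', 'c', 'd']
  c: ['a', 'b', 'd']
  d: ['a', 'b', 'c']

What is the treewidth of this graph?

3

A width-3 tree decomposition is:
Bags: B1 = {a, b, c, d}
Tree: (single bag)
With just one bag of size 4, the width is 4 − 1 = 3, so tw(G) ≤ 3. Conversely, {a, b, c, d} is a clique of size 4, and the vertices of any clique must share a bag in every tree decomposition; so some bag has ≥ 4 vertices and tw(G) ≥ 3. The upper and lower bounds meet at 3, so that is the treewidth.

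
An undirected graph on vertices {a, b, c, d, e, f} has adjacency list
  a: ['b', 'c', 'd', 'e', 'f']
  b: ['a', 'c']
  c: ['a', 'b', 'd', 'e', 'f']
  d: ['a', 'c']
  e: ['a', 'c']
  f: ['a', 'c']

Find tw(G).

A width-2 tree decomposition is:
Bags: B1 = {a, b, c}  B2 = {a, c, f}  B3 = {a, c, e}  B4 = {a, c, d}
Tree: B1–B2, B2–B3, B1–B4
Every bag has size at most 3, so the width is 3 − 1 = 2 and tw(G) ≤ 2. Conversely, {a, c, d} is a clique of size 3, and the vertices of any clique must share a bag in every tree decomposition; so some bag has ≥ 3 vertices and tw(G) ≥ 2. Hence tw(G) = 2 exactly.

2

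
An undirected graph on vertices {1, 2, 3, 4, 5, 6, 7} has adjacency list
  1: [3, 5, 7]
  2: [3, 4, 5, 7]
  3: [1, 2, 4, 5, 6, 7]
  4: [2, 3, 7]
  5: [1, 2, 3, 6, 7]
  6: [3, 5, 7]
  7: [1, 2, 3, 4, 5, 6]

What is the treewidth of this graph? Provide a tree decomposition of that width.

Treewidth 3.
Bags: B1 = {3, 5, 6, 7}  B2 = {2, 3, 5, 7}  B3 = {2, 3, 4, 7}  B4 = {1, 3, 5, 7}
Tree: B1–B2, B2–B3, B2–B4

The largest bag has 4 vertices, giving width 3; this decomposition certifies tw(G) ≤ 3. For the lower bound, the 4 vertices {2, 3, 4, 7} are pairwise adjacent, and any tree decomposition puts a clique entirely inside one bag — forcing width ≥ 3. Therefore the treewidth is 3.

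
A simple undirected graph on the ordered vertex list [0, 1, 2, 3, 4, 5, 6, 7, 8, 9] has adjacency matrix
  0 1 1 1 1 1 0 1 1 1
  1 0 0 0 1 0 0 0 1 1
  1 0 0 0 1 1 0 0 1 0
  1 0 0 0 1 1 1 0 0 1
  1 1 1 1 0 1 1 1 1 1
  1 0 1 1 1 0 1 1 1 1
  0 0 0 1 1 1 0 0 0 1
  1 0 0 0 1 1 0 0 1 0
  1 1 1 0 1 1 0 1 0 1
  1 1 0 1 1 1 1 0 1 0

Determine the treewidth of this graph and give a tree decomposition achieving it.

Treewidth 4.
One such decomposition:
Bags: B1 = {0, 4, 5, 8, 9}  B2 = {0, 3, 4, 5, 9}  B3 = {0, 2, 4, 5, 8}  B4 = {0, 1, 4, 8, 9}  B5 = {0, 4, 5, 7, 8}  B6 = {3, 4, 5, 6, 9}
Tree: B1–B2, B1–B3, B1–B4, B1–B5, B2–B6

The largest bag has 5 vertices, giving width 4; this decomposition certifies tw(G) ≤ 4. Conversely, {0, 1, 4, 8, 9} is a clique of size 5, and the vertices of any clique must share a bag in every tree decomposition; so some bag has ≥ 5 vertices and tw(G) ≥ 4. The upper and lower bounds meet at 4, so that is the treewidth.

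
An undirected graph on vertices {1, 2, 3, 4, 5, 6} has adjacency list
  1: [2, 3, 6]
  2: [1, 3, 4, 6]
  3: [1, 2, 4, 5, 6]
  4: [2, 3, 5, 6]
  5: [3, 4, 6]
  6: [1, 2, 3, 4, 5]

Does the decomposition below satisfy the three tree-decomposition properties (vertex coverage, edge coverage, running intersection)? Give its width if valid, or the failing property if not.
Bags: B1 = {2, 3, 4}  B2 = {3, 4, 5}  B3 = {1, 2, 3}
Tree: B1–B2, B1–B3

No — vertex 6 appears in no bag.

A tree decomposition must satisfy three properties: every vertex lies in some bag; for every edge, both endpoints lie together in some bag; and for every vertex, the bags containing it form a connected subtree. Here vertex 6 appears in no bag, so the decomposition is invalid.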